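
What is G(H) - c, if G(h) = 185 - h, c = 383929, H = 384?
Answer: -384128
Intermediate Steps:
G(H) - c = (185 - 1*384) - 1*383929 = (185 - 384) - 383929 = -199 - 383929 = -384128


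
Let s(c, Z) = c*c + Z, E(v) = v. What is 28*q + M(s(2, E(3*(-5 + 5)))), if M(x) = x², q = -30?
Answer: -824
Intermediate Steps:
s(c, Z) = Z + c² (s(c, Z) = c² + Z = Z + c²)
28*q + M(s(2, E(3*(-5 + 5)))) = 28*(-30) + (3*(-5 + 5) + 2²)² = -840 + (3*0 + 4)² = -840 + (0 + 4)² = -840 + 4² = -840 + 16 = -824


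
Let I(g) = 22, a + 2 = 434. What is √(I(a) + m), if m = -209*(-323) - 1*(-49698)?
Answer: √117227 ≈ 342.38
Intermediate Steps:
a = 432 (a = -2 + 434 = 432)
m = 117205 (m = 67507 + 49698 = 117205)
√(I(a) + m) = √(22 + 117205) = √117227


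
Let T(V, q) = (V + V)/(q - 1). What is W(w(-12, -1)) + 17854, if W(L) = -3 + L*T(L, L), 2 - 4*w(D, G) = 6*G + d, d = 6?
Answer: 17850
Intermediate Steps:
T(V, q) = 2*V/(-1 + q) (T(V, q) = (2*V)/(-1 + q) = 2*V/(-1 + q))
w(D, G) = -1 - 3*G/2 (w(D, G) = 1/2 - (6*G + 6)/4 = 1/2 - (6 + 6*G)/4 = 1/2 + (-3/2 - 3*G/2) = -1 - 3*G/2)
W(L) = -3 + 2*L**2/(-1 + L) (W(L) = -3 + L*(2*L/(-1 + L)) = -3 + 2*L**2/(-1 + L))
W(w(-12, -1)) + 17854 = (3 - 3*(-1 - 3/2*(-1)) + 2*(-1 - 3/2*(-1))**2)/(-1 + (-1 - 3/2*(-1))) + 17854 = (3 - 3*(-1 + 3/2) + 2*(-1 + 3/2)**2)/(-1 + (-1 + 3/2)) + 17854 = (3 - 3*1/2 + 2*(1/2)**2)/(-1 + 1/2) + 17854 = (3 - 3/2 + 2*(1/4))/(-1/2) + 17854 = -2*(3 - 3/2 + 1/2) + 17854 = -2*2 + 17854 = -4 + 17854 = 17850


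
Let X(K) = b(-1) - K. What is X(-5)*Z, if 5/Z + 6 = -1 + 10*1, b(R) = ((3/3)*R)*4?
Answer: 5/3 ≈ 1.6667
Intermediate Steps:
b(R) = 4*R (b(R) = ((3*(⅓))*R)*4 = (1*R)*4 = R*4 = 4*R)
X(K) = -4 - K (X(K) = 4*(-1) - K = -4 - K)
Z = 5/3 (Z = 5/(-6 + (-1 + 10*1)) = 5/(-6 + (-1 + 10)) = 5/(-6 + 9) = 5/3 ≈ 1.6667)
X(-5)*Z = (-4 - 1*(-5))*(5/3) = (-4 + 5)*(5/3) = 1*(5/3) = 5/3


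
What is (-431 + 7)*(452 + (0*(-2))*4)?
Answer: -191648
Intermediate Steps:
(-431 + 7)*(452 + (0*(-2))*4) = -424*(452 + 0*4) = -424*(452 + 0) = -424*452 = -191648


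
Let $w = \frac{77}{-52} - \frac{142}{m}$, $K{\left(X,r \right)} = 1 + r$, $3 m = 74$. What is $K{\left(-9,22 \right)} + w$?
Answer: $\frac{30327}{1924} \approx 15.762$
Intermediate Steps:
$m = \frac{74}{3}$ ($m = \frac{1}{3} \cdot 74 = \frac{74}{3} \approx 24.667$)
$w = - \frac{13925}{1924}$ ($w = \frac{77}{-52} - \frac{142}{\frac{74}{3}} = 77 \left(- \frac{1}{52}\right) - \frac{213}{37} = - \frac{77}{52} - \frac{213}{37} = - \frac{13925}{1924} \approx -7.2375$)
$K{\left(-9,22 \right)} + w = \left(1 + 22\right) - \frac{13925}{1924} = 23 - \frac{13925}{1924} = \frac{30327}{1924}$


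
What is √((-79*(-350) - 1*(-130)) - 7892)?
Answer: 4*√1243 ≈ 141.02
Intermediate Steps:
√((-79*(-350) - 1*(-130)) - 7892) = √((27650 + 130) - 7892) = √(27780 - 7892) = √19888 = 4*√1243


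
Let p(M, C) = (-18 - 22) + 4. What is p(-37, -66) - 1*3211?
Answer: -3247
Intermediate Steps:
p(M, C) = -36 (p(M, C) = -40 + 4 = -36)
p(-37, -66) - 1*3211 = -36 - 1*3211 = -36 - 3211 = -3247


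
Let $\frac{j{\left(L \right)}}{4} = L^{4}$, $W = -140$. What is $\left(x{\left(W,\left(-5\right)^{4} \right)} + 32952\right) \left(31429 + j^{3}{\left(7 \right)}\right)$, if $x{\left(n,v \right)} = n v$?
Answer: $-48320931905758564$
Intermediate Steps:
$j{\left(L \right)} = 4 L^{4}$
$\left(x{\left(W,\left(-5\right)^{4} \right)} + 32952\right) \left(31429 + j^{3}{\left(7 \right)}\right) = \left(- 140 \left(-5\right)^{4} + 32952\right) \left(31429 + \left(4 \cdot 7^{4}\right)^{3}\right) = \left(\left(-140\right) 625 + 32952\right) \left(31429 + \left(4 \cdot 2401\right)^{3}\right) = \left(-87500 + 32952\right) \left(31429 + 9604^{3}\right) = - 54548 \left(31429 + 885842380864\right) = \left(-54548\right) 885842412293 = -48320931905758564$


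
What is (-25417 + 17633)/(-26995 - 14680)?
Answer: 7784/41675 ≈ 0.18678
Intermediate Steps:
(-25417 + 17633)/(-26995 - 14680) = -7784/(-41675) = -7784*(-1/41675) = 7784/41675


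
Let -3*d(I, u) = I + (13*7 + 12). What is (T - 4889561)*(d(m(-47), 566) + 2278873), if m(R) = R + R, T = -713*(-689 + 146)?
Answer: -10260388845740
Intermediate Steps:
T = 387159 (T = -713*(-543) = 387159)
m(R) = 2*R
d(I, u) = -103/3 - I/3 (d(I, u) = -(I + (13*7 + 12))/3 = -(I + (91 + 12))/3 = -(I + 103)/3 = -(103 + I)/3 = -103/3 - I/3)
(T - 4889561)*(d(m(-47), 566) + 2278873) = (387159 - 4889561)*((-103/3 - 2*(-47)/3) + 2278873) = -4502402*((-103/3 - ⅓*(-94)) + 2278873) = -4502402*((-103/3 + 94/3) + 2278873) = -4502402*(-3 + 2278873) = -4502402*2278870 = -10260388845740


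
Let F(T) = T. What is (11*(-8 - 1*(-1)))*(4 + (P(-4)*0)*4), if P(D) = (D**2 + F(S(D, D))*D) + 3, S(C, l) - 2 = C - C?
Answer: -308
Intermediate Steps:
S(C, l) = 2 (S(C, l) = 2 + (C - C) = 2 + 0 = 2)
P(D) = 3 + D**2 + 2*D (P(D) = (D**2 + 2*D) + 3 = 3 + D**2 + 2*D)
(11*(-8 - 1*(-1)))*(4 + (P(-4)*0)*4) = (11*(-8 - 1*(-1)))*(4 + ((3 + (-4)**2 + 2*(-4))*0)*4) = (11*(-8 + 1))*(4 + ((3 + 16 - 8)*0)*4) = (11*(-7))*(4 + (11*0)*4) = -77*(4 + 0*4) = -77*(4 + 0) = -77*4 = -308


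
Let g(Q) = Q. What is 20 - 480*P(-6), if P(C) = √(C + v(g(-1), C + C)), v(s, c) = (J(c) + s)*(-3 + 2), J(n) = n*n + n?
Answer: 20 - 480*I*√137 ≈ 20.0 - 5618.3*I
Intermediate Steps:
J(n) = n + n² (J(n) = n² + n = n + n²)
v(s, c) = -s - c*(1 + c) (v(s, c) = (c*(1 + c) + s)*(-3 + 2) = (s + c*(1 + c))*(-1) = -s - c*(1 + c))
P(C) = √(1 + C - 2*C*(1 + 2*C)) (P(C) = √(C + (-1*(-1) - (C + C)*(1 + (C + C)))) = √(C + (1 - 2*C*(1 + 2*C))) = √(1 + C - 2*C*(1 + 2*C)))
20 - 480*P(-6) = 20 - 480*√(1 - 1*(-6) - 4*(-6)²) = 20 - 480*√(1 + 6 - 4*36) = 20 - 480*√(1 + 6 - 144) = 20 - 480*I*√137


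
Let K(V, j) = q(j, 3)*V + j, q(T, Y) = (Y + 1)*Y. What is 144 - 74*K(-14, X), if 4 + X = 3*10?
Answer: 10652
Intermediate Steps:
q(T, Y) = Y*(1 + Y) (q(T, Y) = (1 + Y)*Y = Y*(1 + Y))
X = 26 (X = -4 + 3*10 = -4 + 30 = 26)
K(V, j) = j + 12*V (K(V, j) = (3*(1 + 3))*V + j = (3*4)*V + j = 12*V + j = j + 12*V)
144 - 74*K(-14, X) = 144 - 74*(26 + 12*(-14)) = 144 - 74*(26 - 168) = 144 - 74*(-142) = 144 + 10508 = 10652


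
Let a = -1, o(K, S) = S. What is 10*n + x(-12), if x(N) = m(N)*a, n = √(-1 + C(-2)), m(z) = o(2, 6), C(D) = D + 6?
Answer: -6 + 10*√3 ≈ 11.321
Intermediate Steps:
C(D) = 6 + D
m(z) = 6
n = √3 (n = √(-1 + (6 - 2)) = √(-1 + 4) = √3 ≈ 1.7320)
x(N) = -6 (x(N) = 6*(-1) = -6)
10*n + x(-12) = 10*√3 - 6 = -6 + 10*√3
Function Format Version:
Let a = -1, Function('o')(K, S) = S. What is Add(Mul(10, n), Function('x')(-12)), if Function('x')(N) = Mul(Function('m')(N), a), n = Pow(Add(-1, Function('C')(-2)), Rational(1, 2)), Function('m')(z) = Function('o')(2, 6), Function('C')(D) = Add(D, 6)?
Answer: Add(-6, Mul(10, Pow(3, Rational(1, 2)))) ≈ 11.321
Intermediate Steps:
Function('C')(D) = Add(6, D)
Function('m')(z) = 6
n = Pow(3, Rational(1, 2)) (n = Pow(Add(-1, Add(6, -2)), Rational(1, 2)) = Pow(Add(-1, 4), Rational(1, 2)) = Pow(3, Rational(1, 2)) ≈ 1.7320)
Function('x')(N) = -6 (Function('x')(N) = Mul(6, -1) = -6)
Add(Mul(10, n), Function('x')(-12)) = Add(Mul(10, Pow(3, Rational(1, 2))), -6) = Add(-6, Mul(10, Pow(3, Rational(1, 2))))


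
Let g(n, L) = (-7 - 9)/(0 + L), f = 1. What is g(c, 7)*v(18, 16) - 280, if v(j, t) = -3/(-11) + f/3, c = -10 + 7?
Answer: -65000/231 ≈ -281.39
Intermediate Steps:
c = -3
v(j, t) = 20/33 (v(j, t) = -3/(-11) + 1/3 = -3*(-1/11) + 1*(⅓) = 3/11 + ⅓ = 20/33)
g(n, L) = -16/L
g(c, 7)*v(18, 16) - 280 = -16/7*(20/33) - 280 = -16*⅐*(20/33) - 280 = -16/7*20/33 - 280 = -320/231 - 280 = -65000/231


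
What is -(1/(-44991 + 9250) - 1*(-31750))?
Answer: -1134776749/35741 ≈ -31750.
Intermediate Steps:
-(1/(-44991 + 9250) - 1*(-31750)) = -(1/(-35741) + 31750) = -(-1/35741 + 31750) = -1*1134776749/35741 = -1134776749/35741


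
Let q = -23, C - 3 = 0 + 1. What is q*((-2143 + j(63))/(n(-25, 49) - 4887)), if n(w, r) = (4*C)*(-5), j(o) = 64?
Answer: -47817/4967 ≈ -9.6269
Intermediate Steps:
C = 4 (C = 3 + (0 + 1) = 3 + 1 = 4)
n(w, r) = -80 (n(w, r) = (4*4)*(-5) = 16*(-5) = -80)
q*((-2143 + j(63))/(n(-25, 49) - 4887)) = -23*(-2143 + 64)/(-80 - 4887) = -(-47817)/(-4967) = -(-47817)*(-1)/4967 = -23*2079/4967 = -47817/4967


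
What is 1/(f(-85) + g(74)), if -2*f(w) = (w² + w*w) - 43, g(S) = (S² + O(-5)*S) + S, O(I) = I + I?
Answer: -2/4787 ≈ -0.00041780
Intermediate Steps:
O(I) = 2*I
g(S) = S² - 9*S (g(S) = (S² + (2*(-5))*S) + S = (S² - 10*S) + S = S² - 9*S)
f(w) = 43/2 - w² (f(w) = -((w² + w*w) - 43)/2 = -((w² + w²) - 43)/2 = -(2*w² - 43)/2 = -(-43 + 2*w²)/2 = 43/2 - w²)
1/(f(-85) + g(74)) = 1/((43/2 - 1*(-85)²) + 74*(-9 + 74)) = 1/((43/2 - 1*7225) + 74*65) = 1/((43/2 - 7225) + 4810) = 1/(-14407/2 + 4810) = 1/(-4787/2) = -2/4787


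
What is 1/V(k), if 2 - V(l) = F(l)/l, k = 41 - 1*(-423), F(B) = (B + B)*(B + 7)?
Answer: -1/940 ≈ -0.0010638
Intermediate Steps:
F(B) = 2*B*(7 + B) (F(B) = (2*B)*(7 + B) = 2*B*(7 + B))
k = 464 (k = 41 + 423 = 464)
V(l) = -12 - 2*l (V(l) = 2 - 2*l*(7 + l)/l = 2 - (14 + 2*l) = 2 + (-14 - 2*l) = -12 - 2*l)
1/V(k) = 1/(-12 - 2*464) = 1/(-12 - 928) = 1/(-940) = -1/940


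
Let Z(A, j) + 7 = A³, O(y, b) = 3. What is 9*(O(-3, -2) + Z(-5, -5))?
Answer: -1161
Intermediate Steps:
Z(A, j) = -7 + A³
9*(O(-3, -2) + Z(-5, -5)) = 9*(3 + (-7 + (-5)³)) = 9*(3 + (-7 - 125)) = 9*(3 - 132) = 9*(-129) = -1161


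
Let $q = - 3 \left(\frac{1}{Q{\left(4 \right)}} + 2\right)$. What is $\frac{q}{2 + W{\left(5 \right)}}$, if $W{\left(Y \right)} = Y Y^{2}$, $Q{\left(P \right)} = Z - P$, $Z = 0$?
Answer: $- \frac{21}{508} \approx -0.041339$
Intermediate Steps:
$Q{\left(P \right)} = - P$ ($Q{\left(P \right)} = 0 - P = - P$)
$W{\left(Y \right)} = Y^{3}$
$q = - \frac{21}{4}$ ($q = - 3 \left(\frac{1}{\left(-1\right) 4} + 2\right) = - 3 \left(\frac{1}{-4} + 2\right) = - 3 \left(- \frac{1}{4} + 2\right) = \left(-3\right) \frac{7}{4} = - \frac{21}{4} \approx -5.25$)
$\frac{q}{2 + W{\left(5 \right)}} = \frac{1}{2 + 5^{3}} \left(- \frac{21}{4}\right) = \frac{1}{2 + 125} \left(- \frac{21}{4}\right) = \frac{1}{127} \left(- \frac{21}{4}\right) = - \frac{21}{508}$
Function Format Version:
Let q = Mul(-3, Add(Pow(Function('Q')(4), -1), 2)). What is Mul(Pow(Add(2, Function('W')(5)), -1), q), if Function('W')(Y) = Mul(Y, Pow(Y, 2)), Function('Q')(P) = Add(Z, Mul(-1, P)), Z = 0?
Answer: Rational(-21, 508) ≈ -0.041339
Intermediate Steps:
Function('Q')(P) = Mul(-1, P) (Function('Q')(P) = Add(0, Mul(-1, P)) = Mul(-1, P))
Function('W')(Y) = Pow(Y, 3)
q = Rational(-21, 4) (q = Mul(-3, Add(Pow(Mul(-1, 4), -1), 2)) = Mul(-3, Add(Pow(-4, -1), 2)) = Mul(-3, Add(Rational(-1, 4), 2)) = Mul(-3, Rational(7, 4)) = Rational(-21, 4) ≈ -5.2500)
Mul(Pow(Add(2, Function('W')(5)), -1), q) = Mul(Pow(Add(2, Pow(5, 3)), -1), Rational(-21, 4)) = Mul(Pow(Add(2, 125), -1), Rational(-21, 4)) = Mul(Pow(127, -1), Rational(-21, 4)) = Mul(Rational(1, 127), Rational(-21, 4)) = Rational(-21, 508)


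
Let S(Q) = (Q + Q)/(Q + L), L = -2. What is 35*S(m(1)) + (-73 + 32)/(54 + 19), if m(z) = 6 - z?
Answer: 25427/219 ≈ 116.10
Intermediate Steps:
S(Q) = 2*Q/(-2 + Q) (S(Q) = (Q + Q)/(Q - 2) = (2*Q)/(-2 + Q) = 2*Q/(-2 + Q))
35*S(m(1)) + (-73 + 32)/(54 + 19) = 35*(2*(6 - 1*1)/(-2 + (6 - 1*1))) + (-73 + 32)/(54 + 19) = 35*(2*(6 - 1)/(-2 + (6 - 1))) - 41/73 = 35*(2*5/(-2 + 5)) - 41*1/73 = 35*(2*5/3) - 41/73 = 35*(2*5*(1/3)) - 41/73 = 35*(10/3) - 41/73 = 350/3 - 41/73 = 25427/219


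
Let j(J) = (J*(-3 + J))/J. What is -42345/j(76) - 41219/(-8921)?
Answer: -374750758/651233 ≈ -575.45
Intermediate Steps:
j(J) = -3 + J
-42345/j(76) - 41219/(-8921) = -42345/(-3 + 76) - 41219/(-8921) = -42345/73 - 41219*(-1/8921) = -42345*1/73 + 41219/8921 = -42345/73 + 41219/8921 = -374750758/651233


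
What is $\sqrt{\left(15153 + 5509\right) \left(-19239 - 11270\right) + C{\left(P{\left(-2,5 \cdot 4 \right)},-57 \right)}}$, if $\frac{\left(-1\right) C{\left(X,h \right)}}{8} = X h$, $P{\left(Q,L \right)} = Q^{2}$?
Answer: $i \sqrt{630375134} \approx 25107.0 i$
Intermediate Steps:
$C{\left(X,h \right)} = - 8 X h$
$\sqrt{\left(15153 + 5509\right) \left(-19239 - 11270\right) + C{\left(P{\left(-2,5 \cdot 4 \right)},-57 \right)}} = \sqrt{\left(15153 + 5509\right) \left(-19239 - 11270\right) - 8 \left(-2\right)^{2} \left(-57\right)} = \sqrt{20662 \left(-19239 - 11270\right) - 32 \left(-57\right)} = \sqrt{20662 \left(-19239 - 11270\right) + 1824} = \sqrt{20662 \left(-30509\right) + 1824} = \sqrt{-630376958 + 1824} = \sqrt{-630375134} = i \sqrt{630375134}$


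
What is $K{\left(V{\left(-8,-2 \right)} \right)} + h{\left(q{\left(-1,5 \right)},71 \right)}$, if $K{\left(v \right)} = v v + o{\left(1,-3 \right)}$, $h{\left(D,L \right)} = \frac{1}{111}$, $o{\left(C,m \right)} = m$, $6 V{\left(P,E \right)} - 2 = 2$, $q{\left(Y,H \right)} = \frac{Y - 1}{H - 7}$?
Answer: $- \frac{848}{333} \approx -2.5465$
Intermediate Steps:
$q{\left(Y,H \right)} = \frac{-1 + Y}{-7 + H}$
$V{\left(P,E \right)} = \frac{2}{3}$ ($V{\left(P,E \right)} = \frac{1}{3} + \frac{1}{6} \cdot 2 = \frac{1}{3} + \frac{1}{3} = \frac{2}{3}$)
$h{\left(D,L \right)} = \frac{1}{111}$
$K{\left(v \right)} = -3 + v^{2}$ ($K{\left(v \right)} = v v - 3 = v^{2} - 3 = -3 + v^{2}$)
$K{\left(V{\left(-8,-2 \right)} \right)} + h{\left(q{\left(-1,5 \right)},71 \right)} = \left(-3 + \left(\frac{2}{3}\right)^{2}\right) + \frac{1}{111} = \left(-3 + \frac{4}{9}\right) + \frac{1}{111} = - \frac{23}{9} + \frac{1}{111} = - \frac{848}{333}$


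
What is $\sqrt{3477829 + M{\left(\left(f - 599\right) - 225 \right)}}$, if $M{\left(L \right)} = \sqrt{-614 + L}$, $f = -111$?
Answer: $\sqrt{3477829 + i \sqrt{1549}} \approx 1864.9 + 0.01 i$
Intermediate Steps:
$\sqrt{3477829 + M{\left(\left(f - 599\right) - 225 \right)}} = \sqrt{3477829 + \sqrt{-614 - 935}} = \sqrt{3477829 + \sqrt{-1549}} = \sqrt{3477829 + i \sqrt{1549}}$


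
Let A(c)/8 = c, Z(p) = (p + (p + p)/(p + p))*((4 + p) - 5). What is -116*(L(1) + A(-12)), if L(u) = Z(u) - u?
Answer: 11252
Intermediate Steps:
Z(p) = (1 + p)*(-1 + p) (Z(p) = (p + (2*p)/((2*p)))*(-1 + p) = (p + (2*p)*(1/(2*p)))*(-1 + p) = (p + 1)*(-1 + p) = (1 + p)*(-1 + p))
A(c) = 8*c
L(u) = -1 + u² - u (L(u) = (-1 + u²) - u = -1 + u² - u)
-116*(L(1) + A(-12)) = -116*((-1 + 1² - 1*1) + 8*(-12)) = -116*((-1 + 1 - 1) - 96) = -116*(-1 - 96) = -116*(-97) = 11252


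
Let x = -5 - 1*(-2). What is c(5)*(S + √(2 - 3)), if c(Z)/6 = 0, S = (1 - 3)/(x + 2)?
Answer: 0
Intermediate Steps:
x = -3 (x = -5 + 2 = -3)
S = 2 (S = (1 - 3)/(-3 + 2) = -2/(-1) = -2*(-1) = 2)
c(Z) = 0 (c(Z) = 6*0 = 0)
c(5)*(S + √(2 - 3)) = 0*(2 + √(2 - 3)) = 0*(2 + √(-1)) = 0*(2 + I) = 0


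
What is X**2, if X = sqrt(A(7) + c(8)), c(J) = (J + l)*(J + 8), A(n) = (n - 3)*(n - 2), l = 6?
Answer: 244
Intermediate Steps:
A(n) = (-3 + n)*(-2 + n)
c(J) = (6 + J)*(8 + J) (c(J) = (J + 6)*(J + 8) = (6 + J)*(8 + J))
X = 2*sqrt(61) (X = sqrt((6 + 7**2 - 5*7) + (48 + 8**2 + 14*8)) = sqrt((6 + 49 - 35) + (48 + 64 + 112)) = sqrt(20 + 224) = sqrt(244) = 2*sqrt(61) ≈ 15.620)
X**2 = (2*sqrt(61))**2 = 244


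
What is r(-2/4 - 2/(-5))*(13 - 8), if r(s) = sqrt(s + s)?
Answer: I*sqrt(5) ≈ 2.2361*I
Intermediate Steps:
r(s) = sqrt(2)*sqrt(s) (r(s) = sqrt(2*s) = sqrt(2)*sqrt(s))
r(-2/4 - 2/(-5))*(13 - 8) = (sqrt(2)*sqrt(-2/4 - 2/(-5)))*(13 - 8) = (sqrt(2)*sqrt(-2*1/4 - 2*(-1/5)))*5 = (sqrt(2)*sqrt(-1/2 + 2/5))*5 = (sqrt(2)*sqrt(-1/10))*5 = (sqrt(2)*(I*sqrt(10)/10))*5 = (I*sqrt(5)/5)*5 = I*sqrt(5)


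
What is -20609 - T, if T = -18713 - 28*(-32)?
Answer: -2792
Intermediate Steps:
T = -17817 (T = -18713 + 896 = -17817)
-20609 - T = -20609 - 1*(-17817) = -20609 + 17817 = -2792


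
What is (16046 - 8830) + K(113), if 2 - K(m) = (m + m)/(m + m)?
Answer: 7217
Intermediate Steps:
K(m) = 1 (K(m) = 2 - (m + m)/(m + m) = 2 - 2*m/(2*m) = 2 - 2*m*1/(2*m) = 2 - 1*1 = 2 - 1 = 1)
(16046 - 8830) + K(113) = (16046 - 8830) + 1 = 7216 + 1 = 7217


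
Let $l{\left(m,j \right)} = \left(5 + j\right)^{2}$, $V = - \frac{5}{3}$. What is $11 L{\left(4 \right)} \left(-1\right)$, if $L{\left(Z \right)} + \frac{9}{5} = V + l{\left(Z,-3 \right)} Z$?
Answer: $- \frac{2068}{15} \approx -137.87$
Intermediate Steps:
$V = - \frac{5}{3}$ ($V = \left(-5\right) \frac{1}{3} = - \frac{5}{3} \approx -1.6667$)
$L{\left(Z \right)} = - \frac{52}{15} + 4 Z$ ($L{\left(Z \right)} = - \frac{9}{5} + \left(- \frac{5}{3} + \left(5 - 3\right)^{2} Z\right) = - \frac{9}{5} + \left(- \frac{5}{3} + 2^{2} Z\right) = - \frac{9}{5} + \left(- \frac{5}{3} + 4 Z\right) = - \frac{52}{15} + 4 Z$)
$11 L{\left(4 \right)} \left(-1\right) = 11 \left(- \frac{52}{15} + 4 \cdot 4\right) \left(-1\right) = 11 \left(- \frac{52}{15} + 16\right) \left(-1\right) = 11 \cdot \frac{188}{15} \left(-1\right) = \frac{2068}{15} \left(-1\right) = - \frac{2068}{15}$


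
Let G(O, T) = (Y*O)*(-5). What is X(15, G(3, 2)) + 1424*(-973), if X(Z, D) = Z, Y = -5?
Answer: -1385537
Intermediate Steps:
G(O, T) = 25*O (G(O, T) = -5*O*(-5) = 25*O)
X(15, G(3, 2)) + 1424*(-973) = 15 + 1424*(-973) = 15 - 1385552 = -1385537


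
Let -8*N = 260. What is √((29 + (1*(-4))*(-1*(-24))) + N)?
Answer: I*√398/2 ≈ 9.975*I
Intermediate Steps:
N = -65/2 (N = -⅛*260 = -65/2 ≈ -32.500)
√((29 + (1*(-4))*(-1*(-24))) + N) = √((29 + (1*(-4))*(-1*(-24))) - 65/2) = √((29 - 4*24) - 65/2) = √((29 - 96) - 65/2) = √(-67 - 65/2) = √(-199/2) = I*√398/2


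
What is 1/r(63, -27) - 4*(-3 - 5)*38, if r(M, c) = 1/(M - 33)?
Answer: 1246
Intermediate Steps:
r(M, c) = 1/(-33 + M)
1/r(63, -27) - 4*(-3 - 5)*38 = 1/(1/(-33 + 63)) - 4*(-3 - 5)*38 = 1/(1/30) - 4*(-8)*38 = 1/(1/30) - (-32)*38 = 30 - 1*(-1216) = 30 + 1216 = 1246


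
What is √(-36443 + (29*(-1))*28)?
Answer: I*√37255 ≈ 193.02*I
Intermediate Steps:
√(-36443 + (29*(-1))*28) = √(-36443 - 29*28) = √(-36443 - 812) = √(-37255) = I*√37255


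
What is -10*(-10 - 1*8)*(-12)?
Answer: -2160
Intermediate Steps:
-10*(-10 - 1*8)*(-12) = -10*(-10 - 8)*(-12) = -10*(-18)*(-12) = 180*(-12) = -2160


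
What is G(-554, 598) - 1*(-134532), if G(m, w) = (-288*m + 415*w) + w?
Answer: 542852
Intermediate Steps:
G(m, w) = -288*m + 416*w
G(-554, 598) - 1*(-134532) = (-288*(-554) + 416*598) - 1*(-134532) = (159552 + 248768) + 134532 = 408320 + 134532 = 542852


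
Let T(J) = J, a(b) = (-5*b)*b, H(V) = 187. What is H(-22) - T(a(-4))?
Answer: 267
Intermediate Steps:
a(b) = -5*b²
H(-22) - T(a(-4)) = 187 - (-5)*(-4)² = 187 - (-5)*16 = 187 - 1*(-80) = 187 + 80 = 267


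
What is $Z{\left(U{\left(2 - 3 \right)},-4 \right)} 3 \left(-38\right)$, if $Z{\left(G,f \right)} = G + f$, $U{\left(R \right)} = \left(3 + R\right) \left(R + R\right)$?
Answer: $912$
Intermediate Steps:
$U{\left(R \right)} = 2 R \left(3 + R\right)$ ($U{\left(R \right)} = \left(3 + R\right) 2 R = 2 R \left(3 + R\right)$)
$Z{\left(U{\left(2 - 3 \right)},-4 \right)} 3 \left(-38\right) = \left(2 \left(2 - 3\right) \left(3 + \left(2 - 3\right)\right) - 4\right) 3 \left(-38\right) = \left(2 \left(-1\right) \left(3 - 1\right) - 4\right) 3 \left(-38\right) = \left(2 \left(-1\right) 2 - 4\right) 3 \left(-38\right) = \left(-4 - 4\right) 3 \left(-38\right) = \left(-8\right) 3 \left(-38\right) = \left(-24\right) \left(-38\right) = 912$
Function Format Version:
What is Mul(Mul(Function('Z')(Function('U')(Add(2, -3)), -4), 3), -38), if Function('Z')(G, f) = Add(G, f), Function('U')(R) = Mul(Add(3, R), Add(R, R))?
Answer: 912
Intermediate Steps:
Function('U')(R) = Mul(2, R, Add(3, R)) (Function('U')(R) = Mul(Add(3, R), Mul(2, R)) = Mul(2, R, Add(3, R)))
Mul(Mul(Function('Z')(Function('U')(Add(2, -3)), -4), 3), -38) = Mul(Mul(Add(Mul(2, Add(2, -3), Add(3, Add(2, -3))), -4), 3), -38) = Mul(Mul(Add(Mul(2, -1, Add(3, -1)), -4), 3), -38) = Mul(Mul(Add(Mul(2, -1, 2), -4), 3), -38) = Mul(Mul(Add(-4, -4), 3), -38) = Mul(Mul(-8, 3), -38) = Mul(-24, -38) = 912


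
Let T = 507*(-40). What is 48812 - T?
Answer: 69092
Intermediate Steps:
T = -20280
48812 - T = 48812 - 1*(-20280) = 48812 + 20280 = 69092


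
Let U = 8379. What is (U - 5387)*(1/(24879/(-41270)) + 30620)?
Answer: 2279167100320/24879 ≈ 9.1610e+7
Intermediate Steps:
(U - 5387)*(1/(24879/(-41270)) + 30620) = (8379 - 5387)*(1/(24879/(-41270)) + 30620) = 2992*(1/(24879*(-1/41270)) + 30620) = 2992*(1/(-24879/41270) + 30620) = 2992*(-41270/24879 + 30620) = 2992*(761753710/24879) = 2279167100320/24879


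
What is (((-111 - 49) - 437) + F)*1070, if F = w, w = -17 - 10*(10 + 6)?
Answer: -828180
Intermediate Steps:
w = -177 (w = -17 - 10*16 = -17 - 160 = -177)
F = -177
(((-111 - 49) - 437) + F)*1070 = (((-111 - 49) - 437) - 177)*1070 = ((-160 - 437) - 177)*1070 = (-597 - 177)*1070 = -774*1070 = -828180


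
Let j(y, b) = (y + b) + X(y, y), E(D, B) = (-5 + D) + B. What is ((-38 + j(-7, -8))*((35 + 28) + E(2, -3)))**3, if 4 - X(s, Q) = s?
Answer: -13720578984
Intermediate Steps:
E(D, B) = -5 + B + D
X(s, Q) = 4 - s
j(y, b) = 4 + b (j(y, b) = (y + b) + (4 - y) = (b + y) + (4 - y) = 4 + b)
((-38 + j(-7, -8))*((35 + 28) + E(2, -3)))**3 = ((-38 + (4 - 8))*((35 + 28) + (-5 - 3 + 2)))**3 = ((-38 - 4)*(63 - 6))**3 = (-42*57)**3 = (-2394)**3 = -13720578984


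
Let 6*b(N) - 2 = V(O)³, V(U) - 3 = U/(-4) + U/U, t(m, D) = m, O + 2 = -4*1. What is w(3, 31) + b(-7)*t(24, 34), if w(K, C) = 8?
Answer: 1363/2 ≈ 681.50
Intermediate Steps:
O = -6 (O = -2 - 4*1 = -2 - 4 = -6)
V(U) = 4 - U/4 (V(U) = 3 + (U/(-4) + U/U) = 3 + (U*(-¼) + 1) = 3 + (-U/4 + 1) = 3 + (1 - U/4) = 4 - U/4)
b(N) = 449/16 (b(N) = ⅓ + (4 - ¼*(-6))³/6 = ⅓ + (4 + 3/2)³/6 = ⅓ + (11/2)³/6 = ⅓ + (⅙)*(1331/8) = ⅓ + 1331/48 = 449/16)
w(3, 31) + b(-7)*t(24, 34) = 8 + (449/16)*24 = 8 + 1347/2 = 1363/2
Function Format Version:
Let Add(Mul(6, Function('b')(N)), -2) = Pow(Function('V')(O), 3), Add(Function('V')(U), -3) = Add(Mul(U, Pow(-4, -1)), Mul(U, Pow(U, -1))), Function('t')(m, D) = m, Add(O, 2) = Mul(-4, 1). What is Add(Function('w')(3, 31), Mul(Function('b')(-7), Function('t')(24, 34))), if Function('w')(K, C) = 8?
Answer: Rational(1363, 2) ≈ 681.50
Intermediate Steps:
O = -6 (O = Add(-2, Mul(-4, 1)) = Add(-2, -4) = -6)
Function('V')(U) = Add(4, Mul(Rational(-1, 4), U)) (Function('V')(U) = Add(3, Add(Mul(U, Pow(-4, -1)), Mul(U, Pow(U, -1)))) = Add(3, Add(Mul(U, Rational(-1, 4)), 1)) = Add(3, Add(Mul(Rational(-1, 4), U), 1)) = Add(3, Add(1, Mul(Rational(-1, 4), U))) = Add(4, Mul(Rational(-1, 4), U)))
Function('b')(N) = Rational(449, 16) (Function('b')(N) = Add(Rational(1, 3), Mul(Rational(1, 6), Pow(Add(4, Mul(Rational(-1, 4), -6)), 3))) = Add(Rational(1, 3), Mul(Rational(1, 6), Pow(Add(4, Rational(3, 2)), 3))) = Add(Rational(1, 3), Mul(Rational(1, 6), Pow(Rational(11, 2), 3))) = Add(Rational(1, 3), Mul(Rational(1, 6), Rational(1331, 8))) = Add(Rational(1, 3), Rational(1331, 48)) = Rational(449, 16))
Add(Function('w')(3, 31), Mul(Function('b')(-7), Function('t')(24, 34))) = Add(8, Mul(Rational(449, 16), 24)) = Add(8, Rational(1347, 2)) = Rational(1363, 2)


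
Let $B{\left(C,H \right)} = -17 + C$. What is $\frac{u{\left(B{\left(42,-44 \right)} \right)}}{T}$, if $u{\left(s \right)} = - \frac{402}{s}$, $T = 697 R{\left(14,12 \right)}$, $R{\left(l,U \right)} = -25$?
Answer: $\frac{402}{435625} \approx 0.00092281$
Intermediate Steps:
$T = -17425$ ($T = 697 \left(-25\right) = -17425$)
$\frac{u{\left(B{\left(42,-44 \right)} \right)}}{T} = \frac{\left(-402\right) \frac{1}{-17 + 42}}{-17425} = - \frac{402}{25} \left(- \frac{1}{17425}\right) = \left(-402\right) \frac{1}{25} \left(- \frac{1}{17425}\right) = \left(- \frac{402}{25}\right) \left(- \frac{1}{17425}\right) = \frac{402}{435625}$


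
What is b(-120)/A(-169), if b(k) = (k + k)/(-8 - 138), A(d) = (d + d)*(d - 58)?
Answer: 60/2800499 ≈ 2.1425e-5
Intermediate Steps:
A(d) = 2*d*(-58 + d) (A(d) = (2*d)*(-58 + d) = 2*d*(-58 + d))
b(k) = -k/73 (b(k) = (2*k)/(-146) = (2*k)*(-1/146) = -k/73)
b(-120)/A(-169) = (-1/73*(-120))/((2*(-169)*(-58 - 169))) = 120/(73*((2*(-169)*(-227)))) = (120/73)/76726 = (120/73)*(1/76726) = 60/2800499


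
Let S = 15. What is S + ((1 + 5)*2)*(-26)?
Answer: -297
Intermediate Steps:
S + ((1 + 5)*2)*(-26) = 15 + ((1 + 5)*2)*(-26) = 15 + (6*2)*(-26) = 15 + 12*(-26) = 15 - 312 = -297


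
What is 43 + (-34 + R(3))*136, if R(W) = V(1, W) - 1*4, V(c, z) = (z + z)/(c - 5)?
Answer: -5329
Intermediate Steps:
V(c, z) = 2*z/(-5 + c) (V(c, z) = (2*z)/(-5 + c) = 2*z/(-5 + c))
R(W) = -4 - W/2 (R(W) = 2*W/(-5 + 1) - 1*4 = 2*W/(-4) - 4 = 2*W*(-1/4) - 4 = -W/2 - 4 = -4 - W/2)
43 + (-34 + R(3))*136 = 43 + (-34 + (-4 - 1/2*3))*136 = 43 + (-34 + (-4 - 3/2))*136 = 43 + (-34 - 11/2)*136 = 43 - 79/2*136 = 43 - 5372 = -5329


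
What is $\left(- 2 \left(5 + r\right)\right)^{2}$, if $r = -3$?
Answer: $16$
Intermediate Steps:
$\left(- 2 \left(5 + r\right)\right)^{2} = \left(- 2 \left(5 - 3\right)\right)^{2} = \left(\left(-2\right) 2\right)^{2} = \left(-4\right)^{2} = 16$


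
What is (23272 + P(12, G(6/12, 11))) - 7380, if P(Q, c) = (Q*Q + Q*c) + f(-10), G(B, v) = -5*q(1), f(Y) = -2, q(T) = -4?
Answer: 16274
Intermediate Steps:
G(B, v) = 20 (G(B, v) = -5*(-4) = 20)
P(Q, c) = -2 + Q² + Q*c (P(Q, c) = (Q*Q + Q*c) - 2 = (Q² + Q*c) - 2 = -2 + Q² + Q*c)
(23272 + P(12, G(6/12, 11))) - 7380 = (23272 + (-2 + 12² + 12*20)) - 7380 = (23272 + (-2 + 144 + 240)) - 7380 = (23272 + 382) - 7380 = 23654 - 7380 = 16274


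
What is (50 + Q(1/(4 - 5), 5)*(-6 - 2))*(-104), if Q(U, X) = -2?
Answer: -6864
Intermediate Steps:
(50 + Q(1/(4 - 5), 5)*(-6 - 2))*(-104) = (50 - 2*(-6 - 2))*(-104) = (50 - 2*(-8))*(-104) = (50 + 16)*(-104) = 66*(-104) = -6864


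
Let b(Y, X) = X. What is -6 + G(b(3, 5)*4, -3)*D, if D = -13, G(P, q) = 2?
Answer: -32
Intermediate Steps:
-6 + G(b(3, 5)*4, -3)*D = -6 + 2*(-13) = -6 - 26 = -32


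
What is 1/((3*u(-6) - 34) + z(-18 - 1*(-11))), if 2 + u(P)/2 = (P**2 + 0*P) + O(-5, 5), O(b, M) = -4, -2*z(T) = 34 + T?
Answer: 2/265 ≈ 0.0075472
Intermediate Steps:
z(T) = -17 - T/2 (z(T) = -(34 + T)/2 = -17 - T/2)
u(P) = -12 + 2*P**2 (u(P) = -4 + 2*((P**2 + 0*P) - 4) = -4 + 2*((P**2 + 0) - 4) = -4 + 2*(P**2 - 4) = -4 + 2*(-4 + P**2) = -4 + (-8 + 2*P**2) = -12 + 2*P**2)
1/((3*u(-6) - 34) + z(-18 - 1*(-11))) = 1/((3*(-12 + 2*(-6)**2) - 34) + (-17 - (-18 - 1*(-11))/2)) = 1/((3*(-12 + 2*36) - 34) + (-17 - (-18 + 11)/2)) = 1/((3*(-12 + 72) - 34) + (-17 - 1/2*(-7))) = 1/((3*60 - 34) + (-17 + 7/2)) = 1/((180 - 34) - 27/2) = 1/(146 - 27/2) = 1/(265/2) = 2/265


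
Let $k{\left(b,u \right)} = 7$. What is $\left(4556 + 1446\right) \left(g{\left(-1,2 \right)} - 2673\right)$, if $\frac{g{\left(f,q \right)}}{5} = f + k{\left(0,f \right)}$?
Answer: $-15863286$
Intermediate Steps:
$g{\left(f,q \right)} = 35 + 5 f$ ($g{\left(f,q \right)} = 5 \left(f + 7\right) = 5 \left(7 + f\right) = 35 + 5 f$)
$\left(4556 + 1446\right) \left(g{\left(-1,2 \right)} - 2673\right) = \left(4556 + 1446\right) \left(\left(35 + 5 \left(-1\right)\right) - 2673\right) = 6002 \left(\left(35 - 5\right) - 2673\right) = 6002 \left(30 - 2673\right) = 6002 \left(-2643\right) = -15863286$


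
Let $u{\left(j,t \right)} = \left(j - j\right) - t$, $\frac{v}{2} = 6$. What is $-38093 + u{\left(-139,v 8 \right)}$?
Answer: $-38189$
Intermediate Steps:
$v = 12$ ($v = 2 \cdot 6 = 12$)
$u{\left(j,t \right)} = - t$ ($u{\left(j,t \right)} = 0 - t = - t$)
$-38093 + u{\left(-139,v 8 \right)} = -38093 - 12 \cdot 8 = -38093 - 96 = -38189$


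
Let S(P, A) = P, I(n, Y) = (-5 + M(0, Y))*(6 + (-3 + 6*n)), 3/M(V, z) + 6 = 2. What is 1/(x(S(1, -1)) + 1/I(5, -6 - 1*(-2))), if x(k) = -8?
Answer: -759/6076 ≈ -0.12492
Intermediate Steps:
M(V, z) = -¾ (M(V, z) = 3/(-6 + 2) = 3/(-4) = 3*(-¼) = -¾)
I(n, Y) = -69/4 - 69*n/2 (I(n, Y) = (-5 - ¾)*(6 + (-3 + 6*n)) = -23*(3 + 6*n)/4 = -69/4 - 69*n/2)
1/(x(S(1, -1)) + 1/I(5, -6 - 1*(-2))) = 1/(-8 + 1/(-69/4 - 69/2*5)) = 1/(-8 + 1/(-69/4 - 345/2)) = 1/(-8 + 1/(-759/4)) = 1/(-8 - 4/759) = 1/(-6076/759) = -759/6076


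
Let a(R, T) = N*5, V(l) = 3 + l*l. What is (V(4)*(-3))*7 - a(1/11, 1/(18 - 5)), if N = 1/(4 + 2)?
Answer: -2399/6 ≈ -399.83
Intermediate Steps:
N = ⅙ (N = 1/6 = ⅙ ≈ 0.16667)
V(l) = 3 + l²
a(R, T) = ⅚ (a(R, T) = (⅙)*5 = ⅚)
(V(4)*(-3))*7 - a(1/11, 1/(18 - 5)) = ((3 + 4²)*(-3))*7 - 1*⅚ = ((3 + 16)*(-3))*7 - ⅚ = (19*(-3))*7 - ⅚ = -57*7 - ⅚ = -399 - ⅚ = -2399/6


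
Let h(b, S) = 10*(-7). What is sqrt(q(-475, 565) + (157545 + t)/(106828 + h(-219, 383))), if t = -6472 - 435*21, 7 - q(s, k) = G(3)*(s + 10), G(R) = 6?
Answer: 8*sqrt(1538065142)/5931 ≈ 52.899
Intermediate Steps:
q(s, k) = -53 - 6*s (q(s, k) = 7 - 6*(s + 10) = 7 - 6*(10 + s) = 7 - (60 + 6*s) = 7 + (-60 - 6*s) = -53 - 6*s)
t = -15607 (t = -6472 - 1*9135 = -6472 - 9135 = -15607)
h(b, S) = -70
sqrt(q(-475, 565) + (157545 + t)/(106828 + h(-219, 383))) = sqrt((-53 - 6*(-475)) + (157545 - 15607)/(106828 - 70)) = sqrt((-53 + 2850) + 141938/106758) = sqrt(2797 + 141938*(1/106758)) = sqrt(2797 + 70969/53379) = sqrt(149372032/53379) = 8*sqrt(1538065142)/5931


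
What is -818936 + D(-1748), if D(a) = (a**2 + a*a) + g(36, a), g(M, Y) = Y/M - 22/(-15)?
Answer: 238141121/45 ≈ 5.2920e+6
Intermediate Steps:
g(M, Y) = 22/15 + Y/M (g(M, Y) = Y/M - 22*(-1/15) = Y/M + 22/15 = 22/15 + Y/M)
D(a) = 22/15 + 2*a**2 + a/36 (D(a) = (a**2 + a*a) + (22/15 + a/36) = (a**2 + a**2) + (22/15 + a*(1/36)) = 2*a**2 + (22/15 + a/36) = 22/15 + 2*a**2 + a/36)
-818936 + D(-1748) = -818936 + (22/15 + 2*(-1748)**2 + (1/36)*(-1748)) = -818936 + (22/15 + 2*3055504 - 437/9) = -818936 + (22/15 + 6111008 - 437/9) = -818936 + 274993241/45 = 238141121/45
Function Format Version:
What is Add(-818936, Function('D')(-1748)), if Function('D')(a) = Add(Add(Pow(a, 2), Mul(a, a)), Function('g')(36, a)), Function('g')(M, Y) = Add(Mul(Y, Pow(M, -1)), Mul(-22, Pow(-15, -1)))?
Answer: Rational(238141121, 45) ≈ 5.2920e+6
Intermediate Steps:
Function('g')(M, Y) = Add(Rational(22, 15), Mul(Y, Pow(M, -1))) (Function('g')(M, Y) = Add(Mul(Y, Pow(M, -1)), Mul(-22, Rational(-1, 15))) = Add(Mul(Y, Pow(M, -1)), Rational(22, 15)) = Add(Rational(22, 15), Mul(Y, Pow(M, -1))))
Function('D')(a) = Add(Rational(22, 15), Mul(2, Pow(a, 2)), Mul(Rational(1, 36), a)) (Function('D')(a) = Add(Add(Pow(a, 2), Mul(a, a)), Add(Rational(22, 15), Mul(a, Pow(36, -1)))) = Add(Add(Pow(a, 2), Pow(a, 2)), Add(Rational(22, 15), Mul(a, Rational(1, 36)))) = Add(Mul(2, Pow(a, 2)), Add(Rational(22, 15), Mul(Rational(1, 36), a))) = Add(Rational(22, 15), Mul(2, Pow(a, 2)), Mul(Rational(1, 36), a)))
Add(-818936, Function('D')(-1748)) = Add(-818936, Add(Rational(22, 15), Mul(2, Pow(-1748, 2)), Mul(Rational(1, 36), -1748))) = Add(-818936, Add(Rational(22, 15), Mul(2, 3055504), Rational(-437, 9))) = Add(-818936, Add(Rational(22, 15), 6111008, Rational(-437, 9))) = Add(-818936, Rational(274993241, 45)) = Rational(238141121, 45)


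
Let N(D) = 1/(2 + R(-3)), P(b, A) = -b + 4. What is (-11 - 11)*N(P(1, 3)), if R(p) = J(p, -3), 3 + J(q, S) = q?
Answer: 11/2 ≈ 5.5000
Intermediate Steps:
P(b, A) = 4 - b
J(q, S) = -3 + q
R(p) = -3 + p
N(D) = -¼ (N(D) = 1/(2 + (-3 - 3)) = 1/(2 - 6) = 1/(-4) = -¼)
(-11 - 11)*N(P(1, 3)) = (-11 - 11)*(-¼) = -22*(-¼) = 11/2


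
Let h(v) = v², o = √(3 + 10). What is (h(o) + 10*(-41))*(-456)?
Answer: 181032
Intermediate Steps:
o = √13 ≈ 3.6056
(h(o) + 10*(-41))*(-456) = ((√13)² + 10*(-41))*(-456) = (13 - 410)*(-456) = -397*(-456) = 181032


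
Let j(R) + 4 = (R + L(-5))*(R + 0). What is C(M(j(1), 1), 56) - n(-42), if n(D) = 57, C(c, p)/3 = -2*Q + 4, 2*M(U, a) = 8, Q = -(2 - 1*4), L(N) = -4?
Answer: -57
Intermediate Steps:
Q = 2 (Q = -(2 - 4) = -1*(-2) = 2)
j(R) = -4 + R*(-4 + R) (j(R) = -4 + (R - 4)*(R + 0) = -4 + (-4 + R)*R = -4 + R*(-4 + R))
M(U, a) = 4 (M(U, a) = (1/2)*8 = 4)
C(c, p) = 0 (C(c, p) = 3*(-2*2 + 4) = 3*(-4 + 4) = 3*0 = 0)
C(M(j(1), 1), 56) - n(-42) = 0 - 1*57 = 0 - 57 = -57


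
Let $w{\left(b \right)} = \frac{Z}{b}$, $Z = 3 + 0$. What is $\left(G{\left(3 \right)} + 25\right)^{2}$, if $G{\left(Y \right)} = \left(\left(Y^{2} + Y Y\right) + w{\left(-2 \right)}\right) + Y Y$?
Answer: $\frac{10201}{4} \approx 2550.3$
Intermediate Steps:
$Z = 3$
$w{\left(b \right)} = \frac{3}{b}$
$G{\left(Y \right)} = - \frac{3}{2} + 3 Y^{2}$ ($G{\left(Y \right)} = \left(\left(Y^{2} + Y Y\right) + \frac{3}{-2}\right) + Y Y = \left(\left(Y^{2} + Y^{2}\right) + 3 \left(- \frac{1}{2}\right)\right) + Y^{2} = \left(2 Y^{2} - \frac{3}{2}\right) + Y^{2} = \left(- \frac{3}{2} + 2 Y^{2}\right) + Y^{2} = - \frac{3}{2} + 3 Y^{2}$)
$\left(G{\left(3 \right)} + 25\right)^{2} = \left(\left(- \frac{3}{2} + 3 \cdot 3^{2}\right) + 25\right)^{2} = \left(\left(- \frac{3}{2} + 3 \cdot 9\right) + 25\right)^{2} = \left(\left(- \frac{3}{2} + 27\right) + 25\right)^{2} = \left(\frac{51}{2} + 25\right)^{2} = \left(\frac{101}{2}\right)^{2} = \frac{10201}{4}$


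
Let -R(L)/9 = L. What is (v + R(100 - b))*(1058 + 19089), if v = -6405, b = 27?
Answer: -142278114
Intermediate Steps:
R(L) = -9*L
(v + R(100 - b))*(1058 + 19089) = (-6405 - 9*(100 - 1*27))*(1058 + 19089) = (-6405 - 9*(100 - 27))*20147 = (-6405 - 9*73)*20147 = (-6405 - 657)*20147 = -7062*20147 = -142278114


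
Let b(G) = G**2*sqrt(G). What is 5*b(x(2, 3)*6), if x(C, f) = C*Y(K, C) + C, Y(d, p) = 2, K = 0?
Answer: 38880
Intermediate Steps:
x(C, f) = 3*C (x(C, f) = C*2 + C = 2*C + C = 3*C)
b(G) = G**(5/2)
5*b(x(2, 3)*6) = 5*((3*2)*6)**(5/2) = 5*(6*6)**(5/2) = 5*36**(5/2) = 5*7776 = 38880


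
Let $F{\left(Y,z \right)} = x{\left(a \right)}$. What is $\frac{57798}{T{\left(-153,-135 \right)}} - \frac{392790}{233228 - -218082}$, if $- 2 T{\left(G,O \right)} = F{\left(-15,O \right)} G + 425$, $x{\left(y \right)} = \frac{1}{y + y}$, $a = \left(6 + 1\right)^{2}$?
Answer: $- \frac{512892342111}{1872801107} \approx -273.86$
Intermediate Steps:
$a = 49$ ($a = 7^{2} = 49$)
$x{\left(y \right)} = \frac{1}{2 y}$
$F{\left(Y,z \right)} = \frac{1}{98}$ ($F{\left(Y,z \right)} = \frac{1}{2 \cdot 49} = \frac{1}{2} \cdot \frac{1}{49} = \frac{1}{98}$)
$T{\left(G,O \right)} = - \frac{425}{2} - \frac{G}{196}$ ($T{\left(G,O \right)} = - \frac{\frac{G}{98} + 425}{2} = - \frac{425 + \frac{G}{98}}{2} = - \frac{425}{2} - \frac{G}{196}$)
$\frac{57798}{T{\left(-153,-135 \right)}} - \frac{392790}{233228 - -218082} = \frac{57798}{- \frac{425}{2} - - \frac{153}{196}} - \frac{392790}{233228 - -218082} = \frac{57798}{- \frac{425}{2} + \frac{153}{196}} - \frac{392790}{233228 + 218082} = \frac{57798}{- \frac{41497}{196}} - \frac{392790}{451310} = 57798 \left(- \frac{196}{41497}\right) - \frac{39279}{45131} = - \frac{11328408}{41497} - \frac{39279}{45131} = - \frac{512892342111}{1872801107}$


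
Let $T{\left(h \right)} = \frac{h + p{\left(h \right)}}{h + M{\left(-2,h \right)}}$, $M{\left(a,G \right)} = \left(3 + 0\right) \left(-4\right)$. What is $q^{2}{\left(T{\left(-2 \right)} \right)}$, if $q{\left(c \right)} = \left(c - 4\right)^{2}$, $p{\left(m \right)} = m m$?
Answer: $\frac{707281}{2401} \approx 294.58$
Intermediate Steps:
$M{\left(a,G \right)} = -12$ ($M{\left(a,G \right)} = 3 \left(-4\right) = -12$)
$p{\left(m \right)} = m^{2}$
$T{\left(h \right)} = \frac{h + h^{2}}{-12 + h}$ ($T{\left(h \right)} = \frac{h + h^{2}}{h - 12} = \frac{h + h^{2}}{-12 + h}$)
$q{\left(c \right)} = \left(-4 + c\right)^{2}$
$q^{2}{\left(T{\left(-2 \right)} \right)} = \left(\left(-4 - \frac{2 \left(1 - 2\right)}{-12 - 2}\right)^{2}\right)^{2} = \left(\left(-4 - 2 \frac{1}{-14} \left(-1\right)\right)^{2}\right)^{2} = \left(\left(-4 - \left(- \frac{1}{7}\right) \left(-1\right)\right)^{2}\right)^{2} = \left(\left(-4 - \frac{1}{7}\right)^{2}\right)^{2} = \left(\left(- \frac{29}{7}\right)^{2}\right)^{2} = \left(\frac{841}{49}\right)^{2} = \frac{707281}{2401}$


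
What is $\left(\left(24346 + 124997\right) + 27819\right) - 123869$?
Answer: $53293$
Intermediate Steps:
$\left(\left(24346 + 124997\right) + 27819\right) - 123869 = \left(149343 + 27819\right) - 123869 = 177162 - 123869 = 53293$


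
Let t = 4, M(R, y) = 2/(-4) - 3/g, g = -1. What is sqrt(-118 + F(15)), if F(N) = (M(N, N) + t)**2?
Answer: I*sqrt(303)/2 ≈ 8.7034*I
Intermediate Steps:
M(R, y) = 5/2 (M(R, y) = 2/(-4) - 3/(-1) = 2*(-1/4) - 3*(-1) = -1/2 + 3 = 5/2)
F(N) = 169/4 (F(N) = (5/2 + 4)**2 = (13/2)**2 = 169/4)
sqrt(-118 + F(15)) = sqrt(-118 + 169/4) = sqrt(-303/4) = I*sqrt(303)/2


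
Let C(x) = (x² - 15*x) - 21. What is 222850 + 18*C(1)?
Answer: 222220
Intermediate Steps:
C(x) = -21 + x² - 15*x
222850 + 18*C(1) = 222850 + 18*(-21 + 1² - 15*1) = 222850 + 18*(-21 + 1 - 15) = 222850 + 18*(-35) = 222850 - 630 = 222220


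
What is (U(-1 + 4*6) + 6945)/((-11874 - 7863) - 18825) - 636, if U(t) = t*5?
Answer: -12266246/19281 ≈ -636.18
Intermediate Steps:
U(t) = 5*t
(U(-1 + 4*6) + 6945)/((-11874 - 7863) - 18825) - 636 = (5*(-1 + 4*6) + 6945)/((-11874 - 7863) - 18825) - 636 = (5*(-1 + 24) + 6945)/(-19737 - 18825) - 636 = (5*23 + 6945)/(-38562) - 636 = (115 + 6945)*(-1/38562) - 636 = 7060*(-1/38562) - 636 = -3530/19281 - 636 = -12266246/19281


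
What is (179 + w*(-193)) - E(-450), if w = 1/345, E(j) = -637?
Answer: 281327/345 ≈ 815.44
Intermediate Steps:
w = 1/345 ≈ 0.0028986
(179 + w*(-193)) - E(-450) = (179 + (1/345)*(-193)) - 1*(-637) = (179 - 193/345) + 637 = 61562/345 + 637 = 281327/345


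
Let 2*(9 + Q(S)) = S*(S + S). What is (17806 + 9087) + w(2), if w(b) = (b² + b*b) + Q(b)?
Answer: 26896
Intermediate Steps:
Q(S) = -9 + S² (Q(S) = -9 + (S*(S + S))/2 = -9 + (S*(2*S))/2 = -9 + (2*S²)/2 = -9 + S²)
w(b) = -9 + 3*b² (w(b) = (b² + b*b) + (-9 + b²) = (b² + b²) + (-9 + b²) = 2*b² + (-9 + b²) = -9 + 3*b²)
(17806 + 9087) + w(2) = (17806 + 9087) + (-9 + 3*2²) = 26893 + (-9 + 3*4) = 26893 + (-9 + 12) = 26893 + 3 = 26896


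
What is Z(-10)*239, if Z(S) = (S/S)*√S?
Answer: 239*I*√10 ≈ 755.78*I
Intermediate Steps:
Z(S) = √S (Z(S) = 1*√S = √S)
Z(-10)*239 = √(-10)*239 = (I*√10)*239 = 239*I*√10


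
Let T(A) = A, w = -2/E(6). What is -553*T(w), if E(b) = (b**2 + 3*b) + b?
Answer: 553/30 ≈ 18.433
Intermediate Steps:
E(b) = b**2 + 4*b
w = -1/30 (w = -2*1/(6*(4 + 6)) = -2/(6*10) = -2/60 = -2*1/60 = -1/30 ≈ -0.033333)
-553*T(w) = -553*(-1/30) = 553/30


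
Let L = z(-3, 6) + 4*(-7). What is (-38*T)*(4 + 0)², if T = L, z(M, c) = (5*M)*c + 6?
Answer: 68096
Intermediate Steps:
z(M, c) = 6 + 5*M*c (z(M, c) = 5*M*c + 6 = 6 + 5*M*c)
L = -112 (L = (6 + 5*(-3)*6) + 4*(-7) = (6 - 90) - 28 = -84 - 28 = -112)
T = -112
(-38*T)*(4 + 0)² = (-38*(-112))*(4 + 0)² = 4256*4² = 4256*16 = 68096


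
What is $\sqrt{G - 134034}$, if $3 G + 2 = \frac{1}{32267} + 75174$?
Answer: $\frac{21 i \sqrt{257283602661}}{32267} \approx 330.12 i$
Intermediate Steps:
$G = \frac{808524975}{32267}$ ($G = - \frac{2}{3} + \frac{\frac{1}{32267} + 75174}{3} = - \frac{2}{3} + \frac{1}{3} \cdot \frac{2425639459}{32267} = - \frac{2}{3} + \frac{2425639459}{96801} = \frac{808524975}{32267} \approx 25057.0$)
$\sqrt{G - 134034} = \sqrt{\frac{808524975}{32267} - 134034} = \sqrt{- \frac{3516350103}{32267}} = \frac{21 i \sqrt{257283602661}}{32267}$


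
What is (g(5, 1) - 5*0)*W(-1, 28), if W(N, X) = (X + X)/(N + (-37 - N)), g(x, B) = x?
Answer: -280/37 ≈ -7.5676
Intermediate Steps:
W(N, X) = -2*X/37 (W(N, X) = (2*X)/(-37) = (2*X)*(-1/37) = -2*X/37)
(g(5, 1) - 5*0)*W(-1, 28) = (5 - 5*0)*(-2/37*28) = (5 + 0)*(-56/37) = 5*(-56/37) = -280/37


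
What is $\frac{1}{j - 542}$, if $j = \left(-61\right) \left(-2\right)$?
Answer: $- \frac{1}{420} \approx -0.002381$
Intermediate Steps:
$j = 122$
$\frac{1}{j - 542} = \frac{1}{122 - 542} = \frac{1}{-420} = - \frac{1}{420}$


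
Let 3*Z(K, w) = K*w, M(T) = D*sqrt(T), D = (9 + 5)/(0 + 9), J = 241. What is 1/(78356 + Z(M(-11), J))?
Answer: 14280381/1118984839295 - 45549*I*sqrt(11)/2237969678590 ≈ 1.2762e-5 - 6.7503e-8*I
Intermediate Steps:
D = 14/9 ≈ 1.5556
M(T) = 14*sqrt(T)/9
Z(K, w) = K*w/3 (Z(K, w) = (K*w)/3 = K*w/3)
1/(78356 + Z(M(-11), J)) = 1/(78356 + (1/3)*(14*sqrt(-11)/9)*241) = 1/(78356 + (1/3)*(14*(I*sqrt(11))/9)*241) = 1/(78356 + (1/3)*(14*I*sqrt(11)/9)*241) = 1/(78356 + 3374*I*sqrt(11)/27)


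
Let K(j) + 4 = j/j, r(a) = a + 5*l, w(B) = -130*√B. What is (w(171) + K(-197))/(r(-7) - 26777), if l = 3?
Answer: 1/8923 + 130*√19/8923 ≈ 0.063617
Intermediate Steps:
r(a) = 15 + a (r(a) = a + 5*3 = a + 15 = 15 + a)
K(j) = -3 (K(j) = -4 + j/j = -4 + 1 = -3)
(w(171) + K(-197))/(r(-7) - 26777) = (-390*√19 - 3)/((15 - 7) - 26777) = (-390*√19 - 3)/(8 - 26777) = (-390*√19 - 3)/(-26769) = (-3 - 390*√19)*(-1/26769) = 1/8923 + 130*√19/8923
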